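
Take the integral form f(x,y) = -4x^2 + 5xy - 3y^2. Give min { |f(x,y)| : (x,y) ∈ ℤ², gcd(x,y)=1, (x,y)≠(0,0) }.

translate: b→3 (≡-5 mod 8), so (4,-5,3)→(4,3,2)
flip: (4,3,2)→(2,-3,4)
translate: b→1 (≡-3 mod 4), so (2,-3,4)→(2,1,3)
reduced (well bottom): (2,1,3) with a≤c, −a<b≤a
well minimum |f| = |-2| = 2 (negative-definite)

2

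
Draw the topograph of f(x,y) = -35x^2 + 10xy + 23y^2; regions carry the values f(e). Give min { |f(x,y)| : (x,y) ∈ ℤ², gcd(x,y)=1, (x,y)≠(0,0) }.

descent: ρ → (23,36,-22)  [lands on river]
river: ρ → (-22,52,7)
river: ρ → (7,46,-43)
river: ρ → (-43,40,10)
river: ρ → (10,40,-43)
river: ρ → (-43,46,7)
river: ρ → (7,52,-22)
river: ρ → (-22,36,23)
river: ρ → (23,56,-2)
river: ρ → (-2,56,23)
closes: descent 1, river 10
min |a| on river = 2

2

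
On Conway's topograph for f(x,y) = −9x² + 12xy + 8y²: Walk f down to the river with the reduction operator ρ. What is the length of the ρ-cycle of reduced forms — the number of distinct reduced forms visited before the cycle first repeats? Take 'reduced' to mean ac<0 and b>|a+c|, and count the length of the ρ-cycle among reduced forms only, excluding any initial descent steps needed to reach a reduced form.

D = 432, ⌊√D⌋ = 20
river: ρ → (8,20,-1)
river: ρ → (-1,20,8)
river: ρ → (8,12,-9)
river: ρ → (-9,6,11)
river: ρ → (11,16,-4)
river: ρ → (-4,16,11)
river: ρ → (11,6,-9)
river: ρ → (-9,12,8)
ρ-cycle length = 8 (tail of 0 descent steps not counted)

8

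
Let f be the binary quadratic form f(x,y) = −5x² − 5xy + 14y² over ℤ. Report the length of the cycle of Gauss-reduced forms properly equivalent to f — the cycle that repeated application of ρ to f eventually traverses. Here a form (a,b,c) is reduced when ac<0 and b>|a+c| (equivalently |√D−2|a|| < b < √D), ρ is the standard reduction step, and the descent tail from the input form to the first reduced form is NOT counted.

D = 305, ⌊√D⌋ = 17
descent: ρ → (14,5,-5)
descent: ρ → (-5,15,4)  [lands on river]
river: ρ → (4,17,-1)
river: ρ → (-1,17,4)
river: ρ → (4,15,-5)
ρ-cycle length = 4 (tail of 2 descent steps not counted)

4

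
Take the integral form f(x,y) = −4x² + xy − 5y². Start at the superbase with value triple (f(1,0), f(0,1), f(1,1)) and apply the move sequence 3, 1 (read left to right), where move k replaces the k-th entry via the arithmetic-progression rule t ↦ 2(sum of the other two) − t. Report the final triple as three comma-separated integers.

start (-4,-5,-8) = (f(1,0),f(0,1),f(1,1))
replace slot 3: 2·((-4)+(-5)) − (-8) = -10 → (-4,-5,-10)
replace slot 1: 2·((-5)+(-10)) − (-4) = -26 → (-26,-5,-10)

-26,-5,-10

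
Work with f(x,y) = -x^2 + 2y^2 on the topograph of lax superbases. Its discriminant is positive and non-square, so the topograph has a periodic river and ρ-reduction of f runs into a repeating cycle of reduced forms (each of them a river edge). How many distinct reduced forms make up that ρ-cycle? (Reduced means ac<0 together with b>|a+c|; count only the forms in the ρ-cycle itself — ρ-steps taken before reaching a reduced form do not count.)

D = 8, ⌊√D⌋ = 2
descent: ρ → (2,0,-1)
descent: ρ → (-1,2,1)  [lands on river]
river: ρ → (1,2,-1)
ρ-cycle length = 2 (tail of 2 descent steps not counted)

2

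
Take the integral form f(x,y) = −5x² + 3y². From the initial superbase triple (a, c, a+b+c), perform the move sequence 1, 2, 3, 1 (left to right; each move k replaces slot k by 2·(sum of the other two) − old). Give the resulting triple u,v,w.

start (-5,3,-2) = (f(1,0),f(0,1),f(1,1))
replace slot 1: 2·(3+(-2)) − (-5) = 7 → (7,3,-2)
replace slot 2: 2·(7+(-2)) − 3 = 7 → (7,7,-2)
replace slot 3: 2·(7+7) − (-2) = 30 → (7,7,30)
replace slot 1: 2·(7+30) − 7 = 67 → (67,7,30)

67,7,30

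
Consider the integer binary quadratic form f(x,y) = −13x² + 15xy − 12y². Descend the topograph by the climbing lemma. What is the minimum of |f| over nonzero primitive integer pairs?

translate: b→11 (≡-15 mod 26), so (13,-15,12)→(13,11,10)
flip: (13,11,10)→(10,-11,13)
translate: b→9 (≡-11 mod 20), so (10,-11,13)→(10,9,12)
reduced (well bottom): (10,9,12) with a≤c, −a<b≤a
well minimum |f| = |-10| = 10 (negative-definite)

10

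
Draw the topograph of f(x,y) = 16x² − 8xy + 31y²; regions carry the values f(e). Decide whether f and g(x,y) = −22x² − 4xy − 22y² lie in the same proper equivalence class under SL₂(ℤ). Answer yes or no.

D₁ = -1920, D₂ = -1920
f: reduced (well bottom): (16,-8,31) with a≤c, −a<b≤a
g is negative-definite; reduce −g:
−g: reduced (well bottom): (22,4,22) with a≤c, −a<b≤a
flip sign back: reduced form of g is (-22,-4,-22)
reduced forms (16, -8, 31) vs (-22, -4, -22) ⇒ inequivalent

no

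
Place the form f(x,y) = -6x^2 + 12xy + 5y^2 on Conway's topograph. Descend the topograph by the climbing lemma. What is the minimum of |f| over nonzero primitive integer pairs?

river: ρ → (5,8,-10)
river: ρ → (-10,12,3)
river: ρ → (3,12,-10)
river: ρ → (-10,8,5)
river: ρ → (5,12,-6)
river: ρ → (-6,12,5)
closes: descent 0, river 6
min |a| on river = 3

3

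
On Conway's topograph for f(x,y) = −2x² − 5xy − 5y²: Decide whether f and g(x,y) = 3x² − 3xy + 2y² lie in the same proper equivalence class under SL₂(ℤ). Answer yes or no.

D₁ = -15, D₂ = -15
f is negative-definite; reduce −f:
−f: translate: b→1 (≡5 mod 4), so (2,5,5)→(2,1,2)
−f: reduced (well bottom): (2,1,2) with a≤c, −a<b≤a
flip sign back: reduced form of f is (-2,-1,-2)
g: translate: b→3 (≡-3 mod 6), so (3,-3,2)→(3,3,2)
g: flip: (3,3,2)→(2,-3,3)
g: translate: b→1 (≡-3 mod 4), so (2,-3,3)→(2,1,2)
g: reduced (well bottom): (2,1,2) with a≤c, −a<b≤a
reduced forms (-2, -1, -2) vs (2, 1, 2) ⇒ inequivalent

no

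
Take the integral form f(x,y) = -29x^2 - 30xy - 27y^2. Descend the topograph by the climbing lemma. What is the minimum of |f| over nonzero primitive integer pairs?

translate: b→-28 (≡30 mod 58), so (29,30,27)→(29,-28,26)
flip: (29,-28,26)→(26,28,29)
translate: b→-24 (≡28 mod 52), so (26,28,29)→(26,-24,27)
reduced (well bottom): (26,-24,27) with a≤c, −a<b≤a
well minimum |f| = |-26| = 26 (negative-definite)

26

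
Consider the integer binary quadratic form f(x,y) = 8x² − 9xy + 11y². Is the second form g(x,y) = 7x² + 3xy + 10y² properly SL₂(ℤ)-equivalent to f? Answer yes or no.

D₁ = -271, D₂ = -271
f: translate: b→7 (≡-9 mod 16), so (8,-9,11)→(8,7,10)
f: reduced (well bottom): (8,7,10) with a≤c, −a<b≤a
g: reduced (well bottom): (7,3,10) with a≤c, −a<b≤a
reduced forms (8, 7, 10) vs (7, 3, 10) ⇒ inequivalent

no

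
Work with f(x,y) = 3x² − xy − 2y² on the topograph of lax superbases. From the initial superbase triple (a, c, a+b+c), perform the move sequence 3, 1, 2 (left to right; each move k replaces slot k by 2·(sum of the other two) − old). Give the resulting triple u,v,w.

start (3,-2,0) = (f(1,0),f(0,1),f(1,1))
replace slot 3: 2·(3+(-2)) − 0 = 2 → (3,-2,2)
replace slot 1: 2·((-2)+2) − 3 = -3 → (-3,-2,2)
replace slot 2: 2·((-3)+2) − (-2) = 0 → (-3,0,2)

-3,0,2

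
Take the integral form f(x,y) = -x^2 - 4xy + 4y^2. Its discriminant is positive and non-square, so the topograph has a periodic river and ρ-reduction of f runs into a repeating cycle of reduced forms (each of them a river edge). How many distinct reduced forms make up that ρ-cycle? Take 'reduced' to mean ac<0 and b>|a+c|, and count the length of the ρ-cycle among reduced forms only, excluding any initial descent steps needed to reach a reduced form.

D = 32, ⌊√D⌋ = 5
descent: ρ → (4,4,-1)  [lands on river]
river: ρ → (-1,4,4)
ρ-cycle length = 2 (tail of 1 descent step not counted)

2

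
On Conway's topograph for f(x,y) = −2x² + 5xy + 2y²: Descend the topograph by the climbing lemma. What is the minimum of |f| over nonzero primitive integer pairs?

river: ρ → (2,3,-4)
river: ρ → (-4,5,1)
river: ρ → (1,5,-4)
river: ρ → (-4,3,2)
river: ρ → (2,5,-2)
river: ρ → (-2,3,4)
river: ρ → (4,5,-1)
river: ρ → (-1,5,4)
river: ρ → (4,3,-2)
river: ρ → (-2,5,2)
closes: descent 0, river 10
min |a| on river = 1

1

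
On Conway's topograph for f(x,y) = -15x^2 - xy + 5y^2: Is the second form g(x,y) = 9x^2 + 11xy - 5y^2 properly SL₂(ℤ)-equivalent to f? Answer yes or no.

D₁ = 301, D₂ = 301
river cycle of f (length 10): (5, 11, -9), (-9, 7, 7), (7, 7, -9), (-9, 11, 5), (5, 9, -11), (-11, 13, 3), (3, 17, -1), (-1, 17, 3), (3, 13, -11), (-11, 9, 5)
river cycle of g (length 10): (-5, 9, 11), (11, 13, -3), (-3, 17, 1), (1, 17, -3), (-3, 13, 11), (11, 9, -5), (-5, 11, 9), (9, 7, -7), (-7, 7, 9), (9, 11, -5)
cycles differ ⇒ inequivalent

no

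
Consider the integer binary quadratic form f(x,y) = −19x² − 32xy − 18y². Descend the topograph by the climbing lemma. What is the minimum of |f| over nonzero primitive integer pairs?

translate: b→-6 (≡32 mod 38), so (19,32,18)→(19,-6,5)
flip: (19,-6,5)→(5,6,19)
translate: b→-4 (≡6 mod 10), so (5,6,19)→(5,-4,18)
reduced (well bottom): (5,-4,18) with a≤c, −a<b≤a
well minimum |f| = |-5| = 5 (negative-definite)

5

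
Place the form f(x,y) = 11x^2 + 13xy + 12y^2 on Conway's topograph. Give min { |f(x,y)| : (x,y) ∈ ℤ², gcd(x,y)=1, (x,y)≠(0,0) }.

translate: b→-9 (≡13 mod 22), so (11,13,12)→(11,-9,10)
flip: (11,-9,10)→(10,9,11)
reduced (well bottom): (10,9,11) with a≤c, −a<b≤a
well minimum = a = 10

10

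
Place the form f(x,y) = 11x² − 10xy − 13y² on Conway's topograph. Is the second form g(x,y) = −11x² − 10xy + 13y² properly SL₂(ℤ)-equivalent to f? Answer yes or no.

D₁ = 672, D₂ = 672
river cycle of f (length 6): (-13, 10, 11), (11, 12, -12), (-12, 12, 11), (11, 10, -13), (-13, 16, 8), (8, 16, -13)
river cycle of g (length 6): (13, 10, -11), (-11, 12, 12), (12, 12, -11), (-11, 10, 13), (13, 16, -8), (-8, 16, 13)
cycles differ ⇒ inequivalent

no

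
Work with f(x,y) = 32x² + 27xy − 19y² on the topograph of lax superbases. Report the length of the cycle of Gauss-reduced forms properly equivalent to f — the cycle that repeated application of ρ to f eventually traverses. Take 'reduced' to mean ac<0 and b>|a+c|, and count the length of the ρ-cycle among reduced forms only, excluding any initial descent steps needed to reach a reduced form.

D = 3161, ⌊√D⌋ = 56
river: ρ → (-19,49,10)
river: ρ → (10,51,-14)
river: ρ → (-14,33,37)
river: ρ → (37,41,-10)
river: ρ → (-10,39,41)
river: ρ → (41,43,-8)
river: ρ → (-8,53,11)
river: ρ → (11,35,-44)
river: ρ → (-44,53,2)
river: ρ → (2,55,-17)
river: ρ → (-17,47,14)
river: ρ → (14,37,-32)
river: ρ → (-32,27,19)
river: ρ → (19,49,-10)
river: ρ → (-10,51,14)
river: ρ → (14,33,-37)
river: ρ → (-37,41,10)
river: ρ → (10,39,-41)
river: ρ → (-41,43,8)
river: ρ → (8,53,-11)
river: ρ → (-11,35,44)
river: ρ → (44,53,-2)
river: ρ → (-2,55,17)
river: ρ → (17,47,-14)
river: ρ → (-14,37,32)
river: ρ → (32,27,-19)
ρ-cycle length = 26 (tail of 0 descent steps not counted)

26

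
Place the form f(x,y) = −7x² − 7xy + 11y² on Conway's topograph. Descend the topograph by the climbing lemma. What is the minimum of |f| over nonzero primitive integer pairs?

descent: ρ → (11,7,-7)  [lands on river]
river: ρ → (-7,7,11)
river: ρ → (11,15,-3)
river: ρ → (-3,15,11)
closes: descent 1, river 4
min |a| on river = 3

3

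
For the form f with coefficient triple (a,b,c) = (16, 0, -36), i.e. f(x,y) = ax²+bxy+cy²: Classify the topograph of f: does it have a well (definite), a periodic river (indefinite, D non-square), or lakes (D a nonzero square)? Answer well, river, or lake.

D = b²−4ac = 0² − 4·16·(-36) = 2304
D = 48² is a perfect square ⇒ form factors over ℤ ⇒ lakes

lake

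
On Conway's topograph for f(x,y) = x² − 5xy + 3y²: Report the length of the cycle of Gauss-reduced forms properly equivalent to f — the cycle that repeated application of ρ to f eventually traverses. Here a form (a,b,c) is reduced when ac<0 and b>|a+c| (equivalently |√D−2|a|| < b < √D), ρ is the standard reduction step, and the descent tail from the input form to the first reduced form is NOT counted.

D = 13, ⌊√D⌋ = 3
descent: ρ → (3,-1,-1)
descent: ρ → (-1,3,1)  [lands on river]
river: ρ → (1,3,-1)
ρ-cycle length = 2 (tail of 2 descent steps not counted)

2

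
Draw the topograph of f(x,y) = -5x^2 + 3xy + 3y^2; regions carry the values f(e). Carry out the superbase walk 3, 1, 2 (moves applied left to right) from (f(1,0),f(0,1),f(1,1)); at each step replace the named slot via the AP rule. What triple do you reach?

start (-5,3,1) = (f(1,0),f(0,1),f(1,1))
replace slot 3: 2·((-5)+3) − 1 = -5 → (-5,3,-5)
replace slot 1: 2·(3+(-5)) − (-5) = 1 → (1,3,-5)
replace slot 2: 2·(1+(-5)) − 3 = -11 → (1,-11,-5)

1,-11,-5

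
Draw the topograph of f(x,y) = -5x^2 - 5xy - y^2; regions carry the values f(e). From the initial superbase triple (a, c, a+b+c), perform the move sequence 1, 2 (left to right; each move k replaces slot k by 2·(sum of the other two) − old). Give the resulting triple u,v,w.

start (-5,-1,-11) = (f(1,0),f(0,1),f(1,1))
replace slot 1: 2·((-1)+(-11)) − (-5) = -19 → (-19,-1,-11)
replace slot 2: 2·((-19)+(-11)) − (-1) = -59 → (-19,-59,-11)

-19,-59,-11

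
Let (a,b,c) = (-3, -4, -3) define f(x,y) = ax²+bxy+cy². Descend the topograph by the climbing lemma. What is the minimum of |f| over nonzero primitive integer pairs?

translate: b→-2 (≡4 mod 6), so (3,4,3)→(3,-2,2)
flip: (3,-2,2)→(2,2,3)
reduced (well bottom): (2,2,3) with a≤c, −a<b≤a
well minimum |f| = |-2| = 2 (negative-definite)

2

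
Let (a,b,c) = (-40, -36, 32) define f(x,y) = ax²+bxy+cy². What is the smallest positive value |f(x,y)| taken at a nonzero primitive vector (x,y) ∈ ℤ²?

descent: ρ → (32,36,-40)  [lands on river]
river: ρ → (-40,44,28)
river: ρ → (28,68,-16)
river: ρ → (-16,60,44)
river: ρ → (44,28,-32)
river: ρ → (-32,36,40)
river: ρ → (40,44,-28)
river: ρ → (-28,68,16)
river: ρ → (16,60,-44)
river: ρ → (-44,28,32)
closes: descent 1, river 10
min |a| on river = 16

16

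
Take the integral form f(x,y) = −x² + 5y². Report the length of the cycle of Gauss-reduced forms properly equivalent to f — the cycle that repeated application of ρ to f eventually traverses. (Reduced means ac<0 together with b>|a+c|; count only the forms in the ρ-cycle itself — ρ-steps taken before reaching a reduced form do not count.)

D = 20, ⌊√D⌋ = 4
descent: ρ → (5,0,-1)
descent: ρ → (-1,4,1)  [lands on river]
river: ρ → (1,4,-1)
ρ-cycle length = 2 (tail of 2 descent steps not counted)

2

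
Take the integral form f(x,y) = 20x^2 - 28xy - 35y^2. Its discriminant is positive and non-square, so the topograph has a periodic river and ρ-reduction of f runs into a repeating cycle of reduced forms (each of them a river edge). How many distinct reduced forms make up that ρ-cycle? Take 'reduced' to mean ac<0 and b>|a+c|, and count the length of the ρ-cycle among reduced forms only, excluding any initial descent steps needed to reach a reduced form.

D = 3584, ⌊√D⌋ = 59
descent: ρ → (-35,28,20)  [lands on river]
river: ρ → (20,52,-11)
river: ρ → (-11,58,5)
river: ρ → (5,52,-44)
river: ρ → (-44,36,13)
river: ρ → (13,42,-35)
ρ-cycle length = 6 (tail of 1 descent step not counted)

6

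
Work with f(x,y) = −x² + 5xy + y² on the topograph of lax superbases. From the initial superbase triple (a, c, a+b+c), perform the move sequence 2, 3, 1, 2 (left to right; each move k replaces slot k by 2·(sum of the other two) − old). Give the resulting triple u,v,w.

start (-1,1,5) = (f(1,0),f(0,1),f(1,1))
replace slot 2: 2·((-1)+5) − 1 = 7 → (-1,7,5)
replace slot 3: 2·((-1)+7) − 5 = 7 → (-1,7,7)
replace slot 1: 2·(7+7) − (-1) = 29 → (29,7,7)
replace slot 2: 2·(29+7) − 7 = 65 → (29,65,7)

29,65,7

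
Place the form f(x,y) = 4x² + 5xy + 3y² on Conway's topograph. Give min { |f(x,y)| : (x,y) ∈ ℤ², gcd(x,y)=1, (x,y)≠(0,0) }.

translate: b→-3 (≡5 mod 8), so (4,5,3)→(4,-3,2)
flip: (4,-3,2)→(2,3,4)
translate: b→-1 (≡3 mod 4), so (2,3,4)→(2,-1,3)
reduced (well bottom): (2,-1,3) with a≤c, −a<b≤a
well minimum = a = 2

2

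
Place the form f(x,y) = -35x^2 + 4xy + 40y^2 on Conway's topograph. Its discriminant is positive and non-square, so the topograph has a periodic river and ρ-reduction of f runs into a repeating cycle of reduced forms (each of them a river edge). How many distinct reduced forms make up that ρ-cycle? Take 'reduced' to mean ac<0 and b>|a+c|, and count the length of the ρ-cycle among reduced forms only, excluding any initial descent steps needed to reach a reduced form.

D = 5616, ⌊√D⌋ = 74
descent: ρ → (40,-4,-35)
descent: ρ → (-35,74,1)  [lands on river]
river: ρ → (1,74,-35)
river: ρ → (-35,66,9)
river: ρ → (9,60,-56)
river: ρ → (-56,52,13)
river: ρ → (13,52,-56)
river: ρ → (-56,60,9)
river: ρ → (9,66,-35)
ρ-cycle length = 8 (tail of 2 descent steps not counted)

8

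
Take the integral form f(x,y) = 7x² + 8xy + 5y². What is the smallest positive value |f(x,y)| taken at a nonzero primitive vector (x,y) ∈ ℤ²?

translate: b→-6 (≡8 mod 14), so (7,8,5)→(7,-6,4)
flip: (7,-6,4)→(4,6,7)
translate: b→-2 (≡6 mod 8), so (4,6,7)→(4,-2,5)
reduced (well bottom): (4,-2,5) with a≤c, −a<b≤a
well minimum = a = 4

4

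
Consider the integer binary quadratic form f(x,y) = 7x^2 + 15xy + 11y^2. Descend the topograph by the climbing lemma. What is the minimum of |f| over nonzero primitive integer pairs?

translate: b→1 (≡15 mod 14), so (7,15,11)→(7,1,3)
flip: (7,1,3)→(3,-1,7)
reduced (well bottom): (3,-1,7) with a≤c, −a<b≤a
well minimum = a = 3

3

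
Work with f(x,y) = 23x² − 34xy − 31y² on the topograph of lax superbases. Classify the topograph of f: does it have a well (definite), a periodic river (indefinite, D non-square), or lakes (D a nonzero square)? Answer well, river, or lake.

D = b²−4ac = (-34)² − 4·23·(-31) = 4008
D > 0 non-square ⇒ indefinite ⇒ periodic river

river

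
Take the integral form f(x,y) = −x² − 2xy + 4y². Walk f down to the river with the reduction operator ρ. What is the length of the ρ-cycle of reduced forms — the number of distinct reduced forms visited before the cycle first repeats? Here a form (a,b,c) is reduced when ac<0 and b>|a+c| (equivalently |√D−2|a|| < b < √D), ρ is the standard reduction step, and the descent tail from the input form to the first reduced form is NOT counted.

D = 20, ⌊√D⌋ = 4
descent: ρ → (4,2,-1)
descent: ρ → (-1,4,1)  [lands on river]
river: ρ → (1,4,-1)
ρ-cycle length = 2 (tail of 2 descent steps not counted)

2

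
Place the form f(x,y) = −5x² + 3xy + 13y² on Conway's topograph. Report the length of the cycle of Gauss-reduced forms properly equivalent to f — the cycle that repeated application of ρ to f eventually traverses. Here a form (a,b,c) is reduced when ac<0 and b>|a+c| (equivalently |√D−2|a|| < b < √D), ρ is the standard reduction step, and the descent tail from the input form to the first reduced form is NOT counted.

D = 269, ⌊√D⌋ = 16
descent: ρ → (13,-3,-5)
descent: ρ → (-5,13,5)  [lands on river]
river: ρ → (5,7,-11)
river: ρ → (-11,15,1)
river: ρ → (1,15,-11)
river: ρ → (-11,7,5)
river: ρ → (5,13,-5)
river: ρ → (-5,7,11)
river: ρ → (11,15,-1)
river: ρ → (-1,15,11)
river: ρ → (11,7,-5)
ρ-cycle length = 10 (tail of 2 descent steps not counted)

10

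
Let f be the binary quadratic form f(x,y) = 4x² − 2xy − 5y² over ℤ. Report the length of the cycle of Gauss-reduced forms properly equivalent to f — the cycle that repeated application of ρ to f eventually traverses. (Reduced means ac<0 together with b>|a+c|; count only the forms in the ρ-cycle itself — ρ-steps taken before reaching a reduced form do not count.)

D = 84, ⌊√D⌋ = 9
descent: ρ → (-5,2,4)  [lands on river]
river: ρ → (4,6,-3)
river: ρ → (-3,6,4)
river: ρ → (4,2,-5)
river: ρ → (-5,8,1)
river: ρ → (1,8,-5)
ρ-cycle length = 6 (tail of 1 descent step not counted)

6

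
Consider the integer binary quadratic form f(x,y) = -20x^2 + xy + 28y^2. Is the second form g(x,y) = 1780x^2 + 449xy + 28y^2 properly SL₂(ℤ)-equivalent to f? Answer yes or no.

D₁ = 2241, D₂ = 2241
river cycle of f (length 14): (-20, 41, 7), (7, 43, -14), (-14, 41, 10), (10, 39, -18), (-18, 33, 16), (16, 31, -20), (-20, 9, 27), (27, 45, -2), (-2, 47, 4), (4, 41, -35), … (4 more)
river cycle of g (length 14): (-20, 41, 7), (7, 43, -14), (-14, 41, 10), (10, 39, -18), (-18, 33, 16), (16, 31, -20), (-20, 9, 27), (27, 45, -2), (-2, 47, 4), (4, 41, -35), … (4 more)
cycles coincide ⇒ equivalent

yes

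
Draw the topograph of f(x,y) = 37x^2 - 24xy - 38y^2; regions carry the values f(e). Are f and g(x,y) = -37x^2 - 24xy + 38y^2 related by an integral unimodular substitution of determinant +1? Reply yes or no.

D₁ = 6200, D₂ = 6200
river cycle of f (length 16): (-38, 24, 37), (37, 50, -25), (-25, 50, 37), (37, 24, -38), (-38, 52, 23), (23, 40, -50), (-50, 60, 13), (13, 70, -25), (-25, 30, 53), (53, 76, -2), … (6 more)
river cycle of g (length 16): (38, 24, -37), (-37, 50, 25), (25, 50, -37), (-37, 24, 38), (38, 52, -23), (-23, 40, 50), (50, 60, -13), (-13, 70, 25), (25, 30, -53), (-53, 76, 2), … (6 more)
cycles differ ⇒ inequivalent

no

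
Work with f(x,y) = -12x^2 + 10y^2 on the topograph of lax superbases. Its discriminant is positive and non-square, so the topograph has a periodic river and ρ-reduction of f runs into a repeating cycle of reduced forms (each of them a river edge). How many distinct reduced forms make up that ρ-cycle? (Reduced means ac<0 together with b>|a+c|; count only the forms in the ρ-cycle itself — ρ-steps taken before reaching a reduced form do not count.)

D = 480, ⌊√D⌋ = 21
descent: ρ → (10,20,-2)  [lands on river]
river: ρ → (-2,20,10)
ρ-cycle length = 2 (tail of 1 descent step not counted)

2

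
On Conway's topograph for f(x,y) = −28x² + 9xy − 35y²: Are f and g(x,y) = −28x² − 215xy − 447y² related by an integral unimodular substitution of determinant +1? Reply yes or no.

D₁ = -3839, D₂ = -3839
f is negative-definite; reduce −f:
−f: reduced (well bottom): (28,-9,35) with a≤c, −a<b≤a
flip sign back: reduced form of f is (-28,9,-35)
g is negative-definite; reduce −g:
−g: translate: b→-9 (≡215 mod 56), so (28,215,447)→(28,-9,35)
−g: reduced (well bottom): (28,-9,35) with a≤c, −a<b≤a
flip sign back: reduced form of g is (-28,9,-35)
reduced forms (-28, 9, -35) vs (-28, 9, -35) ⇒ equivalent

yes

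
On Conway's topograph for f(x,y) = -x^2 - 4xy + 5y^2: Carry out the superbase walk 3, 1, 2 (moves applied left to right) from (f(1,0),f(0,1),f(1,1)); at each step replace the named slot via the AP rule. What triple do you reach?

start (-1,5,0) = (f(1,0),f(0,1),f(1,1))
replace slot 3: 2·((-1)+5) − 0 = 8 → (-1,5,8)
replace slot 1: 2·(5+8) − (-1) = 27 → (27,5,8)
replace slot 2: 2·(27+8) − 5 = 65 → (27,65,8)

27,65,8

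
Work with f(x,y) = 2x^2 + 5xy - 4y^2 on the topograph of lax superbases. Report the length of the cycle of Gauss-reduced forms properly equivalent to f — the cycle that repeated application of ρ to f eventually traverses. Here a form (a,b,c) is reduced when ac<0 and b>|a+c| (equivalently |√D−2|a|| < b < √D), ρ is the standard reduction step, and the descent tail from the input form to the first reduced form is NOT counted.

D = 57, ⌊√D⌋ = 7
river: ρ → (-4,3,3)
river: ρ → (3,3,-4)
river: ρ → (-4,5,2)
river: ρ → (2,7,-1)
river: ρ → (-1,7,2)
river: ρ → (2,5,-4)
ρ-cycle length = 6 (tail of 0 descent steps not counted)

6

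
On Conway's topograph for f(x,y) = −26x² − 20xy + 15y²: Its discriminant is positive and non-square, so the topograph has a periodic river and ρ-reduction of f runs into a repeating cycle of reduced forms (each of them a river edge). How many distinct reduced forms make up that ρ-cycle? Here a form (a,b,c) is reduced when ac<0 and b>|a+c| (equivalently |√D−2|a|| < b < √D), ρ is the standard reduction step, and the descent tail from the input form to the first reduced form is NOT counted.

D = 1960, ⌊√D⌋ = 44
descent: ρ → (15,20,-26)  [lands on river]
river: ρ → (-26,32,9)
river: ρ → (9,40,-10)
river: ρ → (-10,40,9)
river: ρ → (9,32,-26)
river: ρ → (-26,20,15)
river: ρ → (15,40,-6)
river: ρ → (-6,44,1)
river: ρ → (1,44,-6)
river: ρ → (-6,40,15)
ρ-cycle length = 10 (tail of 1 descent step not counted)

10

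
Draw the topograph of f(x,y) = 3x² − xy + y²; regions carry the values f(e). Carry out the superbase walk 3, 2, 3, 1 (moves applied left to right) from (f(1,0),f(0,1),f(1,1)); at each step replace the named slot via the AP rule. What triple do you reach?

start (3,1,3) = (f(1,0),f(0,1),f(1,1))
replace slot 3: 2·(3+1) − 3 = 5 → (3,1,5)
replace slot 2: 2·(3+5) − 1 = 15 → (3,15,5)
replace slot 3: 2·(3+15) − 5 = 31 → (3,15,31)
replace slot 1: 2·(15+31) − 3 = 89 → (89,15,31)

89,15,31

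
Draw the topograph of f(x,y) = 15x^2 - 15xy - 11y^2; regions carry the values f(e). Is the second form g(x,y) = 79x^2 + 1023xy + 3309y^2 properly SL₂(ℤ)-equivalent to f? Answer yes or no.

D₁ = 885, D₂ = 885
river cycle of f (length 4): (-11, 15, 15), (15, 15, -11), (-11, 29, 1), (1, 29, -11)
river cycle of g (length 4): (15, 15, -11), (-11, 29, 1), (1, 29, -11), (-11, 15, 15)
cycles coincide ⇒ equivalent

yes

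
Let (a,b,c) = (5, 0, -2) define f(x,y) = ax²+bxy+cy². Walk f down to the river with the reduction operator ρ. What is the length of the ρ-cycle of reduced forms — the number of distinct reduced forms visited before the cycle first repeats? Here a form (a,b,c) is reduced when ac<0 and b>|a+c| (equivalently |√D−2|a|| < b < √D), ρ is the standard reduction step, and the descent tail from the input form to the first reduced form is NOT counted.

D = 40, ⌊√D⌋ = 6
descent: ρ → (-2,4,3)  [lands on river]
river: ρ → (3,2,-3)
river: ρ → (-3,4,2)
river: ρ → (2,4,-3)
river: ρ → (-3,2,3)
river: ρ → (3,4,-2)
ρ-cycle length = 6 (tail of 1 descent step not counted)

6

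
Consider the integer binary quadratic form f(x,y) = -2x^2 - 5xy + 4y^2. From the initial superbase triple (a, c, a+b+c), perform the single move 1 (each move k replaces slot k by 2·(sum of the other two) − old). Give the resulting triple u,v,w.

start (-2,4,-3) = (f(1,0),f(0,1),f(1,1))
replace slot 1: 2·(4+(-3)) − (-2) = 4 → (4,4,-3)

4,4,-3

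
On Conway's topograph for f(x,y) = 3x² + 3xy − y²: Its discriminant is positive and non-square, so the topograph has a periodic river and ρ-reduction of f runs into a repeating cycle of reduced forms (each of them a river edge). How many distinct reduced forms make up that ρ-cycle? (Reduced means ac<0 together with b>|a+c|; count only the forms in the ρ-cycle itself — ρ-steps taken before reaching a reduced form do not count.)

D = 21, ⌊√D⌋ = 4
river: ρ → (-1,3,3)
river: ρ → (3,3,-1)
ρ-cycle length = 2 (tail of 0 descent steps not counted)

2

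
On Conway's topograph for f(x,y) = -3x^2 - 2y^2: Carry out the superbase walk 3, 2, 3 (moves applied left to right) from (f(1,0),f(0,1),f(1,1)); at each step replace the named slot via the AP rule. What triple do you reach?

start (-3,-2,-5) = (f(1,0),f(0,1),f(1,1))
replace slot 3: 2·((-3)+(-2)) − (-5) = -5 → (-3,-2,-5)
replace slot 2: 2·((-3)+(-5)) − (-2) = -14 → (-3,-14,-5)
replace slot 3: 2·((-3)+(-14)) − (-5) = -29 → (-3,-14,-29)

-3,-14,-29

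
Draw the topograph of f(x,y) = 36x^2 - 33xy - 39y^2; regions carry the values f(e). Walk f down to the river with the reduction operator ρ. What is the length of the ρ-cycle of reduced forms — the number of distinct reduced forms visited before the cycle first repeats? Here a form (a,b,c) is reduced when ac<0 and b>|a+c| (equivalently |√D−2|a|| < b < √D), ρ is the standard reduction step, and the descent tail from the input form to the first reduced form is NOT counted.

D = 6705, ⌊√D⌋ = 81
descent: ρ → (-39,33,36)  [lands on river]
river: ρ → (36,39,-36)
river: ρ → (-36,33,39)
river: ρ → (39,45,-30)
river: ρ → (-30,75,9)
river: ρ → (9,69,-54)
river: ρ → (-54,39,24)
river: ρ → (24,57,-36)
river: ρ → (-36,15,45)
river: ρ → (45,75,-6)
river: ρ → (-6,81,6)
river: ρ → (6,75,-45)
river: ρ → (-45,15,36)
river: ρ → (36,57,-24)
river: ρ → (-24,39,54)
river: ρ → (54,69,-9)
river: ρ → (-9,75,30)
river: ρ → (30,45,-39)
ρ-cycle length = 18 (tail of 1 descent step not counted)

18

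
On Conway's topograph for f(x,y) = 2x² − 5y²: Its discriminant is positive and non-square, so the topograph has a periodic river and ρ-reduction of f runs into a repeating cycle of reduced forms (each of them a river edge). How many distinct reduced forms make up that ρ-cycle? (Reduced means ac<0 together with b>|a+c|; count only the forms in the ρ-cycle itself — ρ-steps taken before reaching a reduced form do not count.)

D = 40, ⌊√D⌋ = 6
descent: ρ → (-5,0,2)
descent: ρ → (2,4,-3)  [lands on river]
river: ρ → (-3,2,3)
river: ρ → (3,4,-2)
river: ρ → (-2,4,3)
river: ρ → (3,2,-3)
river: ρ → (-3,4,2)
ρ-cycle length = 6 (tail of 2 descent steps not counted)

6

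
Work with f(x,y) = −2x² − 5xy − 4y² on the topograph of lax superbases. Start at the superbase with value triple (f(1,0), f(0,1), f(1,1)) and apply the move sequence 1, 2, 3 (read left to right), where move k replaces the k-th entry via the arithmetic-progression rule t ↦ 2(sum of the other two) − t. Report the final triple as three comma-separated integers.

start (-2,-4,-11) = (f(1,0),f(0,1),f(1,1))
replace slot 1: 2·((-4)+(-11)) − (-2) = -28 → (-28,-4,-11)
replace slot 2: 2·((-28)+(-11)) − (-4) = -74 → (-28,-74,-11)
replace slot 3: 2·((-28)+(-74)) − (-11) = -193 → (-28,-74,-193)

-28,-74,-193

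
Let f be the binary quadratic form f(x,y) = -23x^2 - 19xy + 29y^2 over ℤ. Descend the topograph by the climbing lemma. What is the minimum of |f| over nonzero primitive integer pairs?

descent: ρ → (29,19,-23)  [lands on river]
river: ρ → (-23,27,25)
river: ρ → (25,23,-25)
river: ρ → (-25,27,23)
river: ρ → (23,19,-29)
river: ρ → (-29,39,13)
river: ρ → (13,39,-29)
river: ρ → (-29,19,23)
river: ρ → (23,27,-25)
river: ρ → (-25,23,25)
river: ρ → (25,27,-23)
river: ρ → (-23,19,29)
river: ρ → (29,39,-13)
river: ρ → (-13,39,29)
closes: descent 1, river 14
min |a| on river = 13

13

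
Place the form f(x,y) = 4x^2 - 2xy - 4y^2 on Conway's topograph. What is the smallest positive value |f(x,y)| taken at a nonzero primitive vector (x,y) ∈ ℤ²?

descent: ρ → (-4,2,4)  [lands on river]
river: ρ → (4,6,-2)
river: ρ → (-2,6,4)
river: ρ → (4,2,-4)
river: ρ → (-4,6,2)
river: ρ → (2,6,-4)
closes: descent 1, river 6
min |a| on river = 2

2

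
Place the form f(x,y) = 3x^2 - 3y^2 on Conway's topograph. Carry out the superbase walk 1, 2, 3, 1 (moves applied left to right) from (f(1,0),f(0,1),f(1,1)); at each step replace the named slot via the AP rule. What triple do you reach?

start (3,-3,0) = (f(1,0),f(0,1),f(1,1))
replace slot 1: 2·((-3)+0) − 3 = -9 → (-9,-3,0)
replace slot 2: 2·((-9)+0) − (-3) = -15 → (-9,-15,0)
replace slot 3: 2·((-9)+(-15)) − 0 = -48 → (-9,-15,-48)
replace slot 1: 2·((-15)+(-48)) − (-9) = -117 → (-117,-15,-48)

-117,-15,-48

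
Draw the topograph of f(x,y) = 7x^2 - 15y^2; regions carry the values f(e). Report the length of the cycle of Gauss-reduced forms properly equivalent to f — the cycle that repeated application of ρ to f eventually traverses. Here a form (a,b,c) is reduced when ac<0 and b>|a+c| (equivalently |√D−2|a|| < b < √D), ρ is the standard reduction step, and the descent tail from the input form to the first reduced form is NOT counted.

D = 420, ⌊√D⌋ = 20
descent: ρ → (-15,0,7)
descent: ρ → (7,14,-8)  [lands on river]
river: ρ → (-8,18,3)
river: ρ → (3,18,-8)
river: ρ → (-8,14,7)
ρ-cycle length = 4 (tail of 2 descent steps not counted)

4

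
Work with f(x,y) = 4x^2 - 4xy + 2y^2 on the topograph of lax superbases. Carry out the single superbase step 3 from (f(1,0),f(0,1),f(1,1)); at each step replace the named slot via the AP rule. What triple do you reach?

start (4,2,2) = (f(1,0),f(0,1),f(1,1))
replace slot 3: 2·(4+2) − 2 = 10 → (4,2,10)

4,2,10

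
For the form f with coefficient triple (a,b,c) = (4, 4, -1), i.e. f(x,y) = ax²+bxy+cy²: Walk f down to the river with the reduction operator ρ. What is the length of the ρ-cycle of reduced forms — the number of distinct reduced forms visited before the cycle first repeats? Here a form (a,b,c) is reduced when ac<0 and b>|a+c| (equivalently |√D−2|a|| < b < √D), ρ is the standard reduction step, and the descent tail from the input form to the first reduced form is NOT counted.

D = 32, ⌊√D⌋ = 5
river: ρ → (-1,4,4)
river: ρ → (4,4,-1)
ρ-cycle length = 2 (tail of 0 descent steps not counted)

2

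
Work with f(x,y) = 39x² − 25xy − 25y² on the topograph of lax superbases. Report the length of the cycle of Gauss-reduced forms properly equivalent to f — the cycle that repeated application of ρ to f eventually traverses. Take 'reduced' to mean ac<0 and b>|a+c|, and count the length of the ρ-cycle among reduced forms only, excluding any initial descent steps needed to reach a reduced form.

D = 4525, ⌊√D⌋ = 67
descent: ρ → (-25,25,39)  [lands on river]
river: ρ → (39,53,-11)
river: ρ → (-11,57,29)
river: ρ → (29,59,-9)
river: ρ → (-9,67,1)
river: ρ → (1,67,-9)
river: ρ → (-9,59,29)
river: ρ → (29,57,-11)
river: ρ → (-11,53,39)
river: ρ → (39,25,-25)
ρ-cycle length = 10 (tail of 1 descent step not counted)

10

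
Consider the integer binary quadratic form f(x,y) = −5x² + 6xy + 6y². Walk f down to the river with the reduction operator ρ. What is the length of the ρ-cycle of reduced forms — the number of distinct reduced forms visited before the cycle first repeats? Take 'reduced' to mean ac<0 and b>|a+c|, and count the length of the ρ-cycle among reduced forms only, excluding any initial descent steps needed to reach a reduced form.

D = 156, ⌊√D⌋ = 12
river: ρ → (6,6,-5)
river: ρ → (-5,4,7)
river: ρ → (7,10,-2)
river: ρ → (-2,10,7)
river: ρ → (7,4,-5)
river: ρ → (-5,6,6)
ρ-cycle length = 6 (tail of 0 descent steps not counted)

6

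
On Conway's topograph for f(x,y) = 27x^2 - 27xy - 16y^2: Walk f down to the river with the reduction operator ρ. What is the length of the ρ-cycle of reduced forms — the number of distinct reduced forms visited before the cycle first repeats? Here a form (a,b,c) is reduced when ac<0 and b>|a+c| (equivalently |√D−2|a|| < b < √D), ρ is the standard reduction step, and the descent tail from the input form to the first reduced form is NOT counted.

D = 2457, ⌊√D⌋ = 49
descent: ρ → (-16,27,27)  [lands on river]
river: ρ → (27,27,-16)
river: ρ → (-16,37,17)
river: ρ → (17,31,-22)
river: ρ → (-22,13,26)
river: ρ → (26,39,-9)
river: ρ → (-9,33,38)
river: ρ → (38,43,-4)
river: ρ → (-4,45,27)
river: ρ → (27,9,-22)
river: ρ → (-22,35,14)
river: ρ → (14,49,-1)
river: ρ → (-1,49,14)
river: ρ → (14,35,-22)
river: ρ → (-22,9,27)
river: ρ → (27,45,-4)
river: ρ → (-4,43,38)
river: ρ → (38,33,-9)
river: ρ → (-9,39,26)
river: ρ → (26,13,-22)
river: ρ → (-22,31,17)
river: ρ → (17,37,-16)
ρ-cycle length = 22 (tail of 1 descent step not counted)

22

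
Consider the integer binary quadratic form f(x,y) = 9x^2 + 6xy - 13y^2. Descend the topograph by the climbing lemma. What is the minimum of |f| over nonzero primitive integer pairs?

river: ρ → (-13,20,2)
river: ρ → (2,20,-13)
river: ρ → (-13,6,9)
river: ρ → (9,12,-10)
river: ρ → (-10,8,11)
river: ρ → (11,14,-7)
river: ρ → (-7,14,11)
river: ρ → (11,8,-10)
river: ρ → (-10,12,9)
river: ρ → (9,6,-13)
closes: descent 0, river 10
min |a| on river = 2

2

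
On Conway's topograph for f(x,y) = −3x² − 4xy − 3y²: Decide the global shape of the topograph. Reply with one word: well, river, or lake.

D = b²−4ac = (-4)² − 4·(-3)·(-3) = -20
D < 0 ⇒ definite ⇒ every region one sign ⇒ single well

well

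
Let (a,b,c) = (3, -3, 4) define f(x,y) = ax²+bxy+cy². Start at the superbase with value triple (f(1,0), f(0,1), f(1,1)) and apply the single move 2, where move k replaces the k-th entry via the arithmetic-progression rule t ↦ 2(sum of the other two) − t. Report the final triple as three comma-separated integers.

start (3,4,4) = (f(1,0),f(0,1),f(1,1))
replace slot 2: 2·(3+4) − 4 = 10 → (3,10,4)

3,10,4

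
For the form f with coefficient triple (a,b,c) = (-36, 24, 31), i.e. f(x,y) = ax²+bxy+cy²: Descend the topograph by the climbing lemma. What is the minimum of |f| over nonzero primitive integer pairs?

river: ρ → (31,38,-29)
river: ρ → (-29,20,40)
river: ρ → (40,60,-9)
river: ρ → (-9,66,19)
river: ρ → (19,48,-36)
river: ρ → (-36,24,31)
closes: descent 0, river 6
min |a| on river = 9

9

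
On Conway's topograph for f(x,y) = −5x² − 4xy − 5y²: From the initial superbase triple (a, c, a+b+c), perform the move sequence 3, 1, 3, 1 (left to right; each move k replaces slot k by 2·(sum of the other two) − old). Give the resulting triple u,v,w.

start (-5,-5,-14) = (f(1,0),f(0,1),f(1,1))
replace slot 3: 2·((-5)+(-5)) − (-14) = -6 → (-5,-5,-6)
replace slot 1: 2·((-5)+(-6)) − (-5) = -17 → (-17,-5,-6)
replace slot 3: 2·((-17)+(-5)) − (-6) = -38 → (-17,-5,-38)
replace slot 1: 2·((-5)+(-38)) − (-17) = -69 → (-69,-5,-38)

-69,-5,-38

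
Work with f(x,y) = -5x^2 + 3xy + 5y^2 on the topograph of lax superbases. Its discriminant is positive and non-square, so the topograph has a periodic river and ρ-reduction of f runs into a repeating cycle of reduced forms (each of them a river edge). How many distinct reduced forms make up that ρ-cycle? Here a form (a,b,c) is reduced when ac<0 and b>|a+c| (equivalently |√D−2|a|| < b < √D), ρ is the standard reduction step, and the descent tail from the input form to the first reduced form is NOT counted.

D = 109, ⌊√D⌋ = 10
river: ρ → (5,7,-3)
river: ρ → (-3,5,7)
river: ρ → (7,9,-1)
river: ρ → (-1,9,7)
river: ρ → (7,5,-3)
river: ρ → (-3,7,5)
river: ρ → (5,3,-5)
river: ρ → (-5,7,3)
river: ρ → (3,5,-7)
river: ρ → (-7,9,1)
river: ρ → (1,9,-7)
river: ρ → (-7,5,3)
river: ρ → (3,7,-5)
river: ρ → (-5,3,5)
ρ-cycle length = 14 (tail of 0 descent steps not counted)

14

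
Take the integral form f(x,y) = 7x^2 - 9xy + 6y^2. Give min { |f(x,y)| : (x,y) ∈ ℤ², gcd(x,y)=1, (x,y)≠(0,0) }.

translate: b→5 (≡-9 mod 14), so (7,-9,6)→(7,5,4)
flip: (7,5,4)→(4,-5,7)
translate: b→3 (≡-5 mod 8), so (4,-5,7)→(4,3,6)
reduced (well bottom): (4,3,6) with a≤c, −a<b≤a
well minimum = a = 4

4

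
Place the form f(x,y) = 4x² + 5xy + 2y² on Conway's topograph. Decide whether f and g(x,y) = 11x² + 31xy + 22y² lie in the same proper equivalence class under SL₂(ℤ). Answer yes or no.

D₁ = -7, D₂ = -7
f: translate: b→-3 (≡5 mod 8), so (4,5,2)→(4,-3,1)
f: flip: (4,-3,1)→(1,3,4)
f: translate: b→1 (≡3 mod 2), so (1,3,4)→(1,1,2)
f: reduced (well bottom): (1,1,2) with a≤c, −a<b≤a
g: translate: b→9 (≡31 mod 22), so (11,31,22)→(11,9,2)
g: flip: (11,9,2)→(2,-9,11)
g: translate: b→-1 (≡-9 mod 4), so (2,-9,11)→(2,-1,1)
g: flip: (2,-1,1)→(1,1,2)
g: reduced (well bottom): (1,1,2) with a≤c, −a<b≤a
reduced forms (1, 1, 2) vs (1, 1, 2) ⇒ equivalent

yes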